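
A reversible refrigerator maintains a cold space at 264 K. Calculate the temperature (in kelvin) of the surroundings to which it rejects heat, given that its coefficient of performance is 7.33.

COP_R = T_C/(T_H − T_C) ⇒ T_H = T_C·(1 + 1/COP_R) = 264.00 × (1 + 1/7.33) = 300.0 K.

T_H ≈ 300.0 K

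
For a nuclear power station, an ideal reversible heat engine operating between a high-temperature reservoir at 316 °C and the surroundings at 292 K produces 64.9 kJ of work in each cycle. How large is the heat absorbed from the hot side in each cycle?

Q_H ≈ 129 kJ

T_H = 316 °C → 316 + 273.15 = 589.15 K.
Carnot efficiency: η = 1 − T_C/T_H = 1 − 292.00/589.15 = 0.5044.
Q_H = W/η = 64.9/0.5044 = 129 kJ.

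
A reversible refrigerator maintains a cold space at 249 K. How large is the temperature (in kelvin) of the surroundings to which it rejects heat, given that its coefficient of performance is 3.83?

T_H ≈ 314 K

COP_R = T_C/(T_H − T_C) ⇒ T_H = T_C·(1 + 1/COP_R) = 249.00 × (1 + 1/3.83) = 314 K.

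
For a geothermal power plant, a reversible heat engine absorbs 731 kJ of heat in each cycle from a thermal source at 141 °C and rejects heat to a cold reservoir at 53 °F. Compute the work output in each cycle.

W ≈ 228 kJ

T_H = 141 °C → 141 + 273.15 = 414.15 K.
T_C = 53 °F → (53 − 32) × 5/9 = 11.67 °C = 284.82 K.
Carnot efficiency: η = 1 − T_C/T_H = 1 − 284.82/414.15 = 0.3123.
W = η·Q_H = 0.3123 × 731 = 228 kJ.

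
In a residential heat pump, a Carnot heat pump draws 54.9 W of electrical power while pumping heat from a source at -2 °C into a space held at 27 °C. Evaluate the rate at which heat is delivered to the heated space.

T_H = 27 °C → 27 + 273.15 = 300.15 K.
T_C = -2 °C → -2 + 273.15 = 271.15 K.
The Carnot heat-pump COP is COP_HP = T_H/(T_H − T_C) = 300.15/29.00 = 10.3500.
Q_H = COP_HP · W = 10.3500 × 54.9 = 568.2 W.

Q̇_H ≈ 568.2 W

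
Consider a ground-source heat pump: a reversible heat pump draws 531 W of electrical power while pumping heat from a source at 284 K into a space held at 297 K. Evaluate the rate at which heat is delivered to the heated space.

Q̇_H ≈ 12130 W

For a reversible heat pump, COP_HP = T_H/(T_H − T_C) = 297.00/13.00 = 22.8462.
Q_H = COP_HP · W = 22.8462 × 531 = 12130 W.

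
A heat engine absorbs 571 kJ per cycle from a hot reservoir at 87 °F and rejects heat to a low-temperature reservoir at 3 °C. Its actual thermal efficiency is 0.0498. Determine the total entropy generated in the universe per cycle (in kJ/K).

ΔS_univ ≈ 0.0846 kJ/K

T_H = 87 °F → (87 − 32) × 5/9 = 30.56 °C = 303.71 K.
T_C = 3 °C → 3 + 273.15 = 276.15 K.
W = η·Q_H = 0.0498 × 571 = 28.44 kJ, so Q_C = Q_H − W = 542.6 kJ.
Entropy balance on the reservoirs: −Q_H/T_H = -1.880 kJ/K, +Q_C/T_C = 1.965 kJ/K.
ΔS_univ = −Q_H/T_H + Q_C/T_C = 0.0846 kJ/K (> 0, since η = 0.0498 < η_Carnot = 0.091).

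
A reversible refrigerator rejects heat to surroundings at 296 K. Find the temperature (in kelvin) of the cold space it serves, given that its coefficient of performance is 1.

COP_R = T_C/(T_H − T_C) ⇒ T_C = T_H·COP_R/(1 + COP_R) = 296.00 × 1/(1 + 1) = 148 K.

T_C ≈ 148 K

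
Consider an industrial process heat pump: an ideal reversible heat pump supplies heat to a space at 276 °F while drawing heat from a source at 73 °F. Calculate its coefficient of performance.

COP_HP ≈ 3.62

T_H = 276 °F → (276 − 32) × 5/9 = 135.56 °C = 408.71 K.
T_C = 73 °F → (73 − 32) × 5/9 = 22.78 °C = 295.93 K.
COP_HP = T_H/(T_H − T_C) = 408.71/(408.71 − 295.93) = 3.62.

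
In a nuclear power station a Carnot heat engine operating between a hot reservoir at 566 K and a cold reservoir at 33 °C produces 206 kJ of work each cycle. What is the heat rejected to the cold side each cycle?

T_C = 33 °C → 33 + 273.15 = 306.15 K.
The Carnot efficiency is η = 1 − T_C/T_H = 1 − 306.15/566.00 = 0.4591.
Since Q_C/Q_H = T_C/T_H and Q_H = W/η, Q_C = W·T_C/(T_H − T_C) = 206 × 306.15/259.85 = 243 kJ.

Q_C ≈ 243 kJ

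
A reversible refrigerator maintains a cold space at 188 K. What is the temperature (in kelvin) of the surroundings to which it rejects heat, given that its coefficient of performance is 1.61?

T_H ≈ 305 K

COP_R = T_C/(T_H − T_C) ⇒ T_H = T_C·(1 + 1/COP_R) = 188.00 × (1 + 1/1.61) = 305 K.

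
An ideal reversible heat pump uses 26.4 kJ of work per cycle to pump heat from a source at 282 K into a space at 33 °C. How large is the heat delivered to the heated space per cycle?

Q_H ≈ 334.7 kJ

T_H = 33 °C → 33 + 273.15 = 306.15 K.
For a reversible heat pump, COP_HP = T_H/(T_H − T_C) = 306.15/24.15 = 12.6770.
Q_H = COP_HP · W = 12.6770 × 26.4 = 334.7 kJ.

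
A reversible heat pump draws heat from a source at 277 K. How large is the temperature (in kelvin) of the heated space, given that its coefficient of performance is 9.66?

T_H ≈ 309 K

COP_HP = T_H/(T_H − T_C) ⇒ T_H = T_C·COP_HP/(COP_HP − 1) = 277.00 × 9.66/(9.66 − 1) = 309 K.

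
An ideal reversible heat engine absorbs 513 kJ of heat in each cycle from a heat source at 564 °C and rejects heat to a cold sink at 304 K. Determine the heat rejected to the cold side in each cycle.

T_H = 564 °C → 564 + 273.15 = 837.15 K.
The Carnot efficiency is η = 1 − T_C/T_H = 1 − 304.00/837.15 = 0.6369.
For a reversible cycle Q_C/Q_H = T_C/T_H, so Q_C = 513 × 304.00/837.15 = 186 kJ.

Q_C ≈ 186 kJ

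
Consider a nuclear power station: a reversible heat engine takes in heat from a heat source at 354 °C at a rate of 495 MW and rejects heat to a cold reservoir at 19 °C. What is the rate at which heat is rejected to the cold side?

Q̇_C ≈ 231 MW

T_H = 354 °C → 354 + 273.15 = 627.15 K.
T_C = 19 °C → 19 + 273.15 = 292.15 K.
The Carnot efficiency is η = 1 − T_C/T_H = 1 − 292.15/627.15 = 0.5342.
For a reversible cycle Q_C/Q_H = T_C/T_H, so Q_C = 495 × 292.15/627.15 = 231 MW.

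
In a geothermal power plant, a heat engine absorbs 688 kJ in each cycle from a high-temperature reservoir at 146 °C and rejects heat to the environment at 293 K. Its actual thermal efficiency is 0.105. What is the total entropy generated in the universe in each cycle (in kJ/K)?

T_H = 146 °C → 146 + 273.15 = 419.15 K.
W = η·Q_H = 0.105 × 688 = 72.24 kJ, so Q_C = Q_H − W = 615.8 kJ.
Entropy balance on the reservoirs: −Q_H/T_H = -1.641 kJ/K, +Q_C/T_C = 2.102 kJ/K.
ΔS_univ = −Q_H/T_H + Q_C/T_C = 0.460 kJ/K (> 0, since η = 0.105 < η_Carnot = 0.301).

ΔS_univ ≈ 0.460 kJ/K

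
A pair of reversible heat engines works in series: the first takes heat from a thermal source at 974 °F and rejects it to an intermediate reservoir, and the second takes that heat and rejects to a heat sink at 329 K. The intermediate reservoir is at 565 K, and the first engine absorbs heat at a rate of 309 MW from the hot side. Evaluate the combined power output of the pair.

Ẇ_total ≈ 181 MW

T_H = 974 °F → (974 − 32) × 5/9 = 523.33 °C = 796.48 K.
Two reversible stages in series are equivalent to a single Carnot engine between T_H and T_C, so η_total = 1 − T_C/T_H = 1 − 329.00/796.48 = 0.5869.
W_total = η_total · Q_H = 0.5869 × 309 = 181 MW.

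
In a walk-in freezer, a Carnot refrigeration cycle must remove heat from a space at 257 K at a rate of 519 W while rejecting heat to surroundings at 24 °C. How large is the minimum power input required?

Ẇ_in ≈ 81.1 W

T_H = 24 °C → 24 + 273.15 = 297.15 K.
COP_R = T_C/(T_H − T_C) = 257.00/40.15 = 6.4010.
W = Q_C/COP_R = 519/6.4010 = 81.1 W.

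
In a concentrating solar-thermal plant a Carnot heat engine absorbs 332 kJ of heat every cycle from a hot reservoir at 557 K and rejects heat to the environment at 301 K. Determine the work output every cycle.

W ≈ 153 kJ

The Carnot efficiency is η = 1 − T_C/T_H = 1 − 301.00/557.00 = 0.4596.
W = η·Q_H = 0.4596 × 332 = 153 kJ.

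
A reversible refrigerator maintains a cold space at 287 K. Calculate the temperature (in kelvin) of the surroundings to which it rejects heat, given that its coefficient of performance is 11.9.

T_H ≈ 311 K

COP_R = T_C/(T_H − T_C) ⇒ T_H = T_C·(1 + 1/COP_R) = 287.00 × (1 + 1/11.9) = 311 K.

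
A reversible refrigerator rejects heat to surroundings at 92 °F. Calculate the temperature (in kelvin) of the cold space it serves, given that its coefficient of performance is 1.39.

T_C ≈ 178 K

T_H = 92 °F → (92 − 32) × 5/9 = 33.33 °C = 306.48 K.
COP_R = T_C/(T_H − T_C) ⇒ T_C = T_H·COP_R/(1 + COP_R) = 306.48 × 1.39/(1 + 1.39) = 178 K.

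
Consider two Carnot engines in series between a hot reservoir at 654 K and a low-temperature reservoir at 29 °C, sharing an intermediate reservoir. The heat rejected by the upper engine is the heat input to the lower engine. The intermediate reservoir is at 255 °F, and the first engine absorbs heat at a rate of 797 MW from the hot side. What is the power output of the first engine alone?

Ẇ₁ ≈ 313 MW

T_C = 29 °C → 29 + 273.15 = 302.15 K.
T_m = 255 °F → (255 − 32) × 5/9 = 123.89 °C = 397.04 K.
First-stage efficiency η₁ = 1 − T_m/T_H = 1 − 397.04/654.00 = 0.3929.
W₁ = η₁·Q_H = 0.3929 × 797 = 313 MW.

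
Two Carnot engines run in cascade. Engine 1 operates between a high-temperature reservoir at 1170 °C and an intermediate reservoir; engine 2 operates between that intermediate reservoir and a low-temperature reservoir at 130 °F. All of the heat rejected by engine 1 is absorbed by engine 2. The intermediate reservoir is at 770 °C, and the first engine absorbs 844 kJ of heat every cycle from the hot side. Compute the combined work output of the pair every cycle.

W_total ≈ 652.4 kJ

T_H = 1170 °C → 1170 + 273.15 = 1443.15 K.
T_C = 130 °F → (130 − 32) × 5/9 = 54.44 °C = 327.59 K.
Two reversible stages in series are equivalent to a single Carnot engine between T_H and T_C, so η_total = 1 − T_C/T_H = 1 − 327.59/1443.15 = 0.7730.
W_total = η_total · Q_H = 0.7730 × 844 = 652.4 kJ.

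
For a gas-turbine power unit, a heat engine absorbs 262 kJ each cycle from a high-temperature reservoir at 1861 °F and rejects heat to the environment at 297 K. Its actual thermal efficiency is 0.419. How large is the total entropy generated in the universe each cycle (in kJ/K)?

ΔS_univ ≈ 0.309 kJ/K

T_H = 1861 °F → (1861 − 32) × 5/9 = 1016.11 °C = 1289.26 K.
W = η·Q_H = 0.419 × 262 = 109.8 kJ, so Q_C = Q_H − W = 152.2 kJ.
Reservoir entropy changes: ΔS_H = −Q_H/T_H = −262/1289.26 = -0.2032 kJ/K and ΔS_C = +Q_C/T_C = 152.2/297.00 = 0.5125 kJ/K.
ΔS_univ = −Q_H/T_H + Q_C/T_C = 0.309 kJ/K (> 0, since η = 0.419 < η_Carnot = 0.770).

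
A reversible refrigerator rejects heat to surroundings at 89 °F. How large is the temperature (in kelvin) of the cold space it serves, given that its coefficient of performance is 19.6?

T_C ≈ 290 K

T_H = 89 °F → (89 − 32) × 5/9 = 31.67 °C = 304.82 K.
COP_R = T_C/(T_H − T_C) ⇒ T_C = T_H·COP_R/(1 + COP_R) = 304.82 × 19.6/(1 + 19.6) = 290 K.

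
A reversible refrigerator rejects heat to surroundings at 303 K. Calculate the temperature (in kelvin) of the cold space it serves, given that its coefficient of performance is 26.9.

T_C ≈ 292.1 K

COP_R = T_C/(T_H − T_C) ⇒ T_C = T_H·COP_R/(1 + COP_R) = 303.00 × 26.9/(1 + 26.9) = 292.1 K.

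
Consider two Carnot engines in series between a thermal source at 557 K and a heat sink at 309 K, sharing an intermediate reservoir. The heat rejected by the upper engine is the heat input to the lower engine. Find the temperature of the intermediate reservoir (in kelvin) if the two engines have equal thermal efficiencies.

T_m ≈ 415 K

Equal efficiencies require 1 − T_m/T_H = 1 − T_C/T_m, i.e. T_m/T_H = T_C/T_m, so T_m = √(T_H·T_C) = √(557.00 × 309.00) = 415 K.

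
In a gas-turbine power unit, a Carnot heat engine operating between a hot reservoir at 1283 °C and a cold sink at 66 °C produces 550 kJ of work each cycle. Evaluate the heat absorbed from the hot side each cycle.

T_H = 1283 °C → 1283 + 273.15 = 1556.15 K.
T_C = 66 °C → 66 + 273.15 = 339.15 K.
Since the cycle is reversible, η = 1 − T_C/T_H = 1 − 339.15/1556.15 = 0.7821.
Q_H = W/η = 550/0.7821 = 703 kJ.

Q_H ≈ 703 kJ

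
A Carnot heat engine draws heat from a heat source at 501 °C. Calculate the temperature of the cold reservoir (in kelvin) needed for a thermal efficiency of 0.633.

T_C ≈ 284 K

T_H = 501 °C → 501 + 273.15 = 774.15 K.
From η = 1 − T_C/T_H, T_C = T_H·(1 − η) = 774.15 × (1 − 0.633) = 284 K.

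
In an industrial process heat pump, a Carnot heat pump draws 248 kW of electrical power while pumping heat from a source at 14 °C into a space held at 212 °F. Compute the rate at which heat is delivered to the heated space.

Q̇_H ≈ 1080 kW

T_H = 212 °F → (212 − 32) × 5/9 = 100.00 °C = 373.15 K.
T_C = 14 °C → 14 + 273.15 = 287.15 K.
Reversible heating COP: COP_HP = T_H/(T_H − T_C) = 373.15/86.00 = 4.3390.
Q_H = COP_HP · W = 4.3390 × 248 = 1080 kW.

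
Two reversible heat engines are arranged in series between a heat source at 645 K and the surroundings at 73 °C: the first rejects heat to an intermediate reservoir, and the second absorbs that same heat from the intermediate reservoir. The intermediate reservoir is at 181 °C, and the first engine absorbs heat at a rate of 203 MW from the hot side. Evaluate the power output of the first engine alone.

Ẇ₁ ≈ 60.1 MW

T_C = 73 °C → 73 + 273.15 = 346.15 K.
T_m = 181 °C → 181 + 273.15 = 454.15 K.
First-stage efficiency η₁ = 1 − T_m/T_H = 1 − 454.15/645.00 = 0.2959.
W₁ = η₁·Q_H = 0.2959 × 203 = 60.1 MW.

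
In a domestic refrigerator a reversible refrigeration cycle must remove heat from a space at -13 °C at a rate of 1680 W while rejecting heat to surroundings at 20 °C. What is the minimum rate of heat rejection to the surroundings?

Q̇_H ≈ 1890 W

T_H = 20 °C → 20 + 273.15 = 293.15 K.
T_C = -13 °C → -13 + 273.15 = 260.15 K.
For a reversible cycle Q_H/Q_C = T_H/T_C, so Q_H = Q_C·T_H/T_C = 1680 × 293.15/260.15 = 1890 W.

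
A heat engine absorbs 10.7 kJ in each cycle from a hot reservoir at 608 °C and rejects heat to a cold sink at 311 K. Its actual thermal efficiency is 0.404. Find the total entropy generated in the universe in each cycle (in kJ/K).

ΔS_univ ≈ 0.00836 kJ/K

T_H = 608 °C → 608 + 273.15 = 881.15 K.
W = η·Q_H = 0.404 × 10.7 = 4.323 kJ, so Q_C = Q_H − W = 6.377 kJ.
The hot reservoir loses entropy Q_H/T_H = 10.7/881.15 = 0.01214 kJ/K; the cold reservoir gains Q_C/T_C = 6.377/311.00 = 0.02051 kJ/K.
ΔS_univ = −Q_H/T_H + Q_C/T_C = 0.00836 kJ/K (> 0, since η = 0.404 < η_Carnot = 0.647).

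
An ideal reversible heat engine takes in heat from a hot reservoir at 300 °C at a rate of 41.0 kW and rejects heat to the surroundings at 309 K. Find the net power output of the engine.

T_H = 300 °C → 300 + 273.15 = 573.15 K.
The Carnot efficiency is η = 1 − T_C/T_H = 1 − 309.00/573.15 = 0.4609.
W = η·Q_H = 0.4609 × 41.0 = 18.90 kW.

Ẇ ≈ 18.90 kW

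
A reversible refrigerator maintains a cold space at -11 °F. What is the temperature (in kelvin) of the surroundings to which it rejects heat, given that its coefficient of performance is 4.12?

T_C = -11 °F → (-11 − 32) × 5/9 = -23.89 °C = 249.26 K.
COP_R = T_C/(T_H − T_C) ⇒ T_H = T_C·(1 + 1/COP_R) = 249.26 × (1 + 1/4.12) = 310 K.

T_H ≈ 310 K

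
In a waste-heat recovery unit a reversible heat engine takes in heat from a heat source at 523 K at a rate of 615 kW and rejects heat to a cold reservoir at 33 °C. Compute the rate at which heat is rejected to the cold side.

T_C = 33 °C → 33 + 273.15 = 306.15 K.
For a reversible engine, η = 1 − T_C/T_H = 1 − 306.15/523.00 = 0.4146.
For a reversible cycle Q_C/Q_H = T_C/T_H, so Q_C = 615 × 306.15/523.00 = 360 kW.

Q̇_C ≈ 360 kW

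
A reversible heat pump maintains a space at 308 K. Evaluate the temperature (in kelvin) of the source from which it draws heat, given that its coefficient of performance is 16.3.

T_C ≈ 289.1 K

COP_HP = T_H/(T_H − T_C) ⇒ T_C = T_H·(COP_HP − 1)/COP_HP = 308.00 × (16.3 − 1)/16.3 = 289.1 K.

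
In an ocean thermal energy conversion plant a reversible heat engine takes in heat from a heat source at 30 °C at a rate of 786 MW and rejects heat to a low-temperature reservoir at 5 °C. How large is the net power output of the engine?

Ẇ ≈ 64.82 MW

T_H = 30 °C → 30 + 273.15 = 303.15 K.
T_C = 5 °C → 5 + 273.15 = 278.15 K.
η_rev = 1 − T_C/T_H = 1 − 278.15/303.15 = 0.0825.
W = η·Q_H = 0.0825 × 786 = 64.82 MW.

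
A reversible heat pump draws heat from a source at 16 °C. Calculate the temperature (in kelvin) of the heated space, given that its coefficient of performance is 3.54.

T_H ≈ 403.0 K

T_C = 16 °C → 16 + 273.15 = 289.15 K.
COP_HP = T_H/(T_H − T_C) ⇒ T_H = T_C·COP_HP/(COP_HP − 1) = 289.15 × 3.54/(3.54 − 1) = 403.0 K.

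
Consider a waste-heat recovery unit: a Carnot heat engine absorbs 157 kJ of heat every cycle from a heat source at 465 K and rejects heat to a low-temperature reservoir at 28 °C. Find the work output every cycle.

T_C = 28 °C → 28 + 273.15 = 301.15 K.
For a reversible engine, η = 1 − T_C/T_H = 1 − 301.15/465.00 = 0.3524.
W = η·Q_H = 0.3524 × 157 = 55.32 kJ.

W ≈ 55.32 kJ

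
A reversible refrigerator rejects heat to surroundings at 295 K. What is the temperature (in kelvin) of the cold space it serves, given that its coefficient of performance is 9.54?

T_C ≈ 267 K

COP_R = T_C/(T_H − T_C) ⇒ T_C = T_H·COP_R/(1 + COP_R) = 295.00 × 9.54/(1 + 9.54) = 267 K.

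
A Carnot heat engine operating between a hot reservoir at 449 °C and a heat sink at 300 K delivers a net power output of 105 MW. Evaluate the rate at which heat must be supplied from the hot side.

Q̇_H ≈ 180 MW

T_H = 449 °C → 449 + 273.15 = 722.15 K.
Since the cycle is reversible, η = 1 − T_C/T_H = 1 − 300.00/722.15 = 0.5846.
Q_H = W/η = 105/0.5846 = 180 MW.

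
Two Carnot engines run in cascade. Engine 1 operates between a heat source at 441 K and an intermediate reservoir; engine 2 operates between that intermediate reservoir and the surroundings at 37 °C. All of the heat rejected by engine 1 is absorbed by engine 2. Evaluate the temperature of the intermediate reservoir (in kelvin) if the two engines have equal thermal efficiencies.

T_C = 37 °C → 37 + 273.15 = 310.15 K.
Equal efficiencies require 1 − T_m/T_H = 1 − T_C/T_m, i.e. T_m/T_H = T_C/T_m, so T_m = √(T_H·T_C) = √(441.00 × 310.15) = 369.8 K.

T_m ≈ 369.8 K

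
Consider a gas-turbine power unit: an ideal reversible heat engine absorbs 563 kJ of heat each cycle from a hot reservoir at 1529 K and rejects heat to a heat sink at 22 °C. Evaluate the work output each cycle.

W ≈ 454.3 kJ

T_C = 22 °C → 22 + 273.15 = 295.15 K.
Carnot efficiency: η = 1 − T_C/T_H = 1 − 295.15/1529.00 = 0.8070.
W = η·Q_H = 0.8070 × 563 = 454.3 kJ.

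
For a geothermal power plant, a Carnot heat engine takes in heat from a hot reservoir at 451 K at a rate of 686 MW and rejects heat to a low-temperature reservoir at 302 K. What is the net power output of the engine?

η_rev = 1 − T_C/T_H = 1 − 302.00/451.00 = 0.3304.
W = η·Q_H = 0.3304 × 686 = 227 MW.

Ẇ ≈ 227 MW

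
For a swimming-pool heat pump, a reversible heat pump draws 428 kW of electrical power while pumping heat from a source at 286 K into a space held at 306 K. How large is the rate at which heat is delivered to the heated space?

Q̇_H ≈ 6550 kW

COP_HP = T_H/(T_H − T_C) = 306.00/20.00 = 15.3000.
Q_H = COP_HP · W = 15.3000 × 428 = 6550 kW.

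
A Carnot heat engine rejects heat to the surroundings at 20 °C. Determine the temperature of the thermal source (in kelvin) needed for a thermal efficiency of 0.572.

T_H ≈ 685 K

T_C = 20 °C → 20 + 273.15 = 293.15 K.
From η = 1 − T_C/T_H, solving for T_H gives T_H = T_C/(1 − η) = 293.15/(1 − 0.572) = 685 K.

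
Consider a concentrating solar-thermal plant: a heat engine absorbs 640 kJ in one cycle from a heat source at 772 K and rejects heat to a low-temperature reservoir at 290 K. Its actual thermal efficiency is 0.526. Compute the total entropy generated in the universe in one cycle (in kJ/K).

W = η·Q_H = 0.526 × 640 = 336.6 kJ, so Q_C = Q_H − W = 303.4 kJ.
Entropy balance on the reservoirs: −Q_H/T_H = -0.8290 kJ/K, +Q_C/T_C = 1.046 kJ/K.
ΔS_univ = −Q_H/T_H + Q_C/T_C = 0.217 kJ/K (> 0, since η = 0.526 < η_Carnot = 0.624).

ΔS_univ ≈ 0.217 kJ/K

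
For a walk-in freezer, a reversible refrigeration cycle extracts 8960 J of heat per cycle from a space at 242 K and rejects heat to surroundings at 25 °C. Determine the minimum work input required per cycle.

W_in ≈ 2080 J

T_H = 25 °C → 25 + 273.15 = 298.15 K.
COP_R = T_C/(T_H − T_C) = 242.00/56.15 = 4.3099.
W = Q_C/COP_R = 8960/4.3099 = 2080 J.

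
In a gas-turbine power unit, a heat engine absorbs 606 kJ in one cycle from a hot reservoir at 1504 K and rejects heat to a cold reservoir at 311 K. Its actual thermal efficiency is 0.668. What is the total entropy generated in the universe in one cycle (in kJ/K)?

ΔS_univ ≈ 0.2440 kJ/K

W = η·Q_H = 0.668 × 606 = 404.8 kJ, so Q_C = Q_H − W = 201.2 kJ.
Reservoir entropy changes: ΔS_H = −Q_H/T_H = −606/1504.00 = -0.4029 kJ/K and ΔS_C = +Q_C/T_C = 201.2/311.00 = 0.6469 kJ/K.
ΔS_univ = −Q_H/T_H + Q_C/T_C = 0.2440 kJ/K (> 0, since η = 0.668 < η_Carnot = 0.793).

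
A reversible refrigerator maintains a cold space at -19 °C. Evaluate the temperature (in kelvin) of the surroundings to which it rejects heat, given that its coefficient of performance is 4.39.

T_H ≈ 312 K

T_C = -19 °C → -19 + 273.15 = 254.15 K.
COP_R = T_C/(T_H − T_C) ⇒ T_H = T_C·(1 + 1/COP_R) = 254.15 × (1 + 1/4.39) = 312 K.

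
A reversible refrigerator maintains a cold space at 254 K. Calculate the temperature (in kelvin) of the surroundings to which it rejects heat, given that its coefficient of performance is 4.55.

T_H ≈ 310 K

COP_R = T_C/(T_H − T_C) ⇒ T_H = T_C·(1 + 1/COP_R) = 254.00 × (1 + 1/4.55) = 310 K.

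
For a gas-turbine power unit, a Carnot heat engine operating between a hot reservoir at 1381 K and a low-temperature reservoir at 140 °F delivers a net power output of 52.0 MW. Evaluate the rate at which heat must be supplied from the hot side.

T_C = 140 °F → (140 − 32) × 5/9 = 60.00 °C = 333.15 K.
The Carnot efficiency is η = 1 − T_C/T_H = 1 − 333.15/1381.00 = 0.7588.
Q_H = W/η = 52.0/0.7588 = 68.5 MW.

Q̇_H ≈ 68.5 MW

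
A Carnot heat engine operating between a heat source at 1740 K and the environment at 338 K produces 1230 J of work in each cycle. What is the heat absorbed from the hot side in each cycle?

Carnot efficiency: η = 1 − T_C/T_H = 1 − 338.00/1740.00 = 0.8057.
Q_H = W/η = 1230/0.8057 = 1527 J.

Q_H ≈ 1527 J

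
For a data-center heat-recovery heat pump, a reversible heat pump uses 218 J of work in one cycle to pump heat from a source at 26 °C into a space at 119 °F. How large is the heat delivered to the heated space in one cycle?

Q_H ≈ 3140 J

T_H = 119 °F → (119 − 32) × 5/9 = 48.33 °C = 321.48 K.
T_C = 26 °C → 26 + 273.15 = 299.15 K.
The Carnot heat-pump COP is COP_HP = T_H/(T_H − T_C) = 321.48/22.33 = 14.3948.
Q_H = COP_HP · W = 14.3948 × 218 = 3140 J.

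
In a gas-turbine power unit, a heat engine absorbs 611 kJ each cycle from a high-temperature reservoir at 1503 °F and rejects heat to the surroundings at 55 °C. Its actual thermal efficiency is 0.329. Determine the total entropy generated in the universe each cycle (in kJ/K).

ΔS_univ ≈ 0.689 kJ/K

T_H = 1503 °F → (1503 − 32) × 5/9 = 817.22 °C = 1090.37 K.
T_C = 55 °C → 55 + 273.15 = 328.15 K.
W = η·Q_H = 0.329 × 611 = 201.0 kJ, so Q_C = Q_H − W = 410.0 kJ.
Entropy balance on the reservoirs: −Q_H/T_H = -0.5604 kJ/K, +Q_C/T_C = 1.249 kJ/K.
ΔS_univ = −Q_H/T_H + Q_C/T_C = 0.689 kJ/K (> 0, since η = 0.329 < η_Carnot = 0.699).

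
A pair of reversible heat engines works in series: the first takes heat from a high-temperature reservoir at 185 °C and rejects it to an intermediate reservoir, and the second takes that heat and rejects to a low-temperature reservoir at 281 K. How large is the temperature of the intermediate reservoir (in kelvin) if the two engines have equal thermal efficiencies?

T_H = 185 °C → 185 + 273.15 = 458.15 K.
Equal efficiencies require 1 − T_m/T_H = 1 − T_C/T_m, i.e. T_m/T_H = T_C/T_m, so T_m = √(T_H·T_C) = √(458.15 × 281.00) = 359 K.

T_m ≈ 359 K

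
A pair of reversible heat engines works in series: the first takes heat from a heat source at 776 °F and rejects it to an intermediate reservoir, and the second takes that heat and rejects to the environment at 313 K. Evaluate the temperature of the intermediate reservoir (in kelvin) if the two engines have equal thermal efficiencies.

T_H = 776 °F → (776 − 32) × 5/9 = 413.33 °C = 686.48 K.
Equal efficiencies require 1 − T_m/T_H = 1 − T_C/T_m, i.e. T_m/T_H = T_C/T_m, so T_m = √(T_H·T_C) = √(686.48 × 313.00) = 463.5 K.

T_m ≈ 463.5 K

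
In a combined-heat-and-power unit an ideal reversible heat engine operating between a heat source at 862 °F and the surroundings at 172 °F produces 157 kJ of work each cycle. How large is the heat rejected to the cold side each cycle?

T_H = 862 °F → (862 − 32) × 5/9 = 461.11 °C = 734.26 K.
T_C = 172 °F → (172 − 32) × 5/9 = 77.78 °C = 350.93 K.
The Carnot efficiency is η = 1 − T_C/T_H = 1 − 350.93/734.26 = 0.5221.
Since Q_C/Q_H = T_C/T_H and Q_H = W/η, Q_C = W·T_C/(T_H − T_C) = 157 × 350.93/383.33 = 144 kJ.

Q_C ≈ 144 kJ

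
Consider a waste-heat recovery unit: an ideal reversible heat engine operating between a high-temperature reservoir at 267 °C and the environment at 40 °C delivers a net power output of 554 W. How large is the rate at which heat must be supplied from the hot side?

Q̇_H ≈ 1320 W

T_H = 267 °C → 267 + 273.15 = 540.15 K.
T_C = 40 °C → 40 + 273.15 = 313.15 K.
Since the cycle is reversible, η = 1 − T_C/T_H = 1 − 313.15/540.15 = 0.4203.
Q_H = W/η = 554/0.4203 = 1320 W.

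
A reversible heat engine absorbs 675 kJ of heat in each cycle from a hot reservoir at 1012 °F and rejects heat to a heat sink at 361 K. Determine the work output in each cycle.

W ≈ 377 kJ

T_H = 1012 °F → (1012 − 32) × 5/9 = 544.44 °C = 817.59 K.
η_rev = 1 − T_C/T_H = 1 − 361.00/817.59 = 0.5585.
W = η·Q_H = 0.5585 × 675 = 377 kJ.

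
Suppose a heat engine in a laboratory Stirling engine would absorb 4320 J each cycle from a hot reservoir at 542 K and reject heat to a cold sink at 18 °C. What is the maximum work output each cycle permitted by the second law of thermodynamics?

W_max ≈ 1999 J

T_C = 18 °C → 18 + 273.15 = 291.15 K.
By the Carnot theorem, η_max = 1 − T_C/T_H = 1 − 291.15/542.00 = 0.4628.
W_max = η_max · Q_H = 0.4628 × 4320 = 1999 J.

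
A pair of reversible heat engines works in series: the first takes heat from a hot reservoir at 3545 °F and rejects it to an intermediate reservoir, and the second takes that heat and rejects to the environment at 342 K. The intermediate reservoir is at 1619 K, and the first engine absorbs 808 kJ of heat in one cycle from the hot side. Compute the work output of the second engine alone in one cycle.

T_H = 3545 °F → (3545 − 32) × 5/9 = 1951.67 °C = 2224.82 K.
Heat entering the second stage: Q_m = Q_H·(T_m/T_H) = 808 × 1619.00/2224.82 = 588 kJ.
Second-stage efficiency η₂ = 1 − T_C/T_m = 1 − 342.00/1619.00 = 0.7888, so W₂ = η₂·Q_m = 464 kJ.

W₂ ≈ 464 kJ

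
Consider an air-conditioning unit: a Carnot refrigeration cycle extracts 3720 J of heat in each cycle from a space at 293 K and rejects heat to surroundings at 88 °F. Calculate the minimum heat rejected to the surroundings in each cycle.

Q_H ≈ 3860 J

T_H = 88 °F → (88 − 32) × 5/9 = 31.11 °C = 304.26 K.
For a reversible cycle Q_H/Q_C = T_H/T_C, so Q_H = Q_C·T_H/T_C = 3720 × 304.26/293.00 = 3860 J.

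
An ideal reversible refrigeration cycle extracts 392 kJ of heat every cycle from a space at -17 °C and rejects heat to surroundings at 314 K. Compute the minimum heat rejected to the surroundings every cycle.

T_C = -17 °C → -17 + 273.15 = 256.15 K.
For a reversible cycle Q_H/Q_C = T_H/T_C, so Q_H = Q_C·T_H/T_C = 392 × 314.00/256.15 = 481 kJ.

Q_H ≈ 481 kJ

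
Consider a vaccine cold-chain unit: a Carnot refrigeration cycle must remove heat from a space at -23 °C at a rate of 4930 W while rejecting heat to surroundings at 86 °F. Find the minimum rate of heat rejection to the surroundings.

T_H = 86 °F → (86 − 32) × 5/9 = 30.00 °C = 303.15 K.
T_C = -23 °C → -23 + 273.15 = 250.15 K.
For a reversible cycle Q_H/Q_C = T_H/T_C, so Q_H = Q_C·T_H/T_C = 4930 × 303.15/250.15 = 5975 W.

Q̇_H ≈ 5975 W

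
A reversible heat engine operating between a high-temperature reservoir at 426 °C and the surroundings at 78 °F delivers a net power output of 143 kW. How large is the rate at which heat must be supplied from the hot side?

T_H = 426 °C → 426 + 273.15 = 699.15 K.
T_C = 78 °F → (78 − 32) × 5/9 = 25.56 °C = 298.71 K.
Since the cycle is reversible, η = 1 − T_C/T_H = 1 − 298.71/699.15 = 0.5728.
Q_H = W/η = 143/0.5728 = 249.7 kW.

Q̇_H ≈ 249.7 kW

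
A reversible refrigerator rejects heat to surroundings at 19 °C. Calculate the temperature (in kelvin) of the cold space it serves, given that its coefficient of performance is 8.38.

T_H = 19 °C → 19 + 273.15 = 292.15 K.
COP_R = T_C/(T_H − T_C) ⇒ T_C = T_H·COP_R/(1 + COP_R) = 292.15 × 8.38/(1 + 8.38) = 261 K.

T_C ≈ 261 K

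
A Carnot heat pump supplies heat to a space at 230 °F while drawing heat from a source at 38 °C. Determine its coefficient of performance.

T_H = 230 °F → (230 − 32) × 5/9 = 110.00 °C = 383.15 K.
T_C = 38 °C → 38 + 273.15 = 311.15 K.
For a reversible heat pump, COP_HP = T_H/(T_H − T_C) = 383.15/(383.15 − 311.15) = 5.322.

COP_HP ≈ 5.322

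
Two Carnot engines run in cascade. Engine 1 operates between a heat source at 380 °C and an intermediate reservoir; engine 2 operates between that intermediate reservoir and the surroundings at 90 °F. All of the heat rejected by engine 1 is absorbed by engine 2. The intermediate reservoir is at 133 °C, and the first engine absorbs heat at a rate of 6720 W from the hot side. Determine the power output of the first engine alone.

T_H = 380 °C → 380 + 273.15 = 653.15 K.
T_C = 90 °F → (90 − 32) × 5/9 = 32.22 °C = 305.37 K.
T_m = 133 °C → 133 + 273.15 = 406.15 K.
First-stage efficiency η₁ = 1 − T_m/T_H = 1 − 406.15/653.15 = 0.3782.
W₁ = η₁·Q_H = 0.3782 × 6720 = 2540 W.

Ẇ₁ ≈ 2540 W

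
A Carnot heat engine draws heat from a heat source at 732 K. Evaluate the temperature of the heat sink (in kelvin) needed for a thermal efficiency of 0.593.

From η = 1 − T_C/T_H, T_C = T_H·(1 − η) = 732.00 × (1 − 0.593) = 297.9 K.

T_C ≈ 297.9 K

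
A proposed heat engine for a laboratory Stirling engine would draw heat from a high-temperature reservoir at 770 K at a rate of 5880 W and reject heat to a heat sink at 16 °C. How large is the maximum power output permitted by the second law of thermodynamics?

T_C = 16 °C → 16 + 273.15 = 289.15 K.
By the Carnot theorem, η_max = 1 − T_C/T_H = 1 − 289.15/770.00 = 0.6245.
W_max = η_max · Q_H = 0.6245 × 5880 = 3670 W.

Ẇ_max ≈ 3670 W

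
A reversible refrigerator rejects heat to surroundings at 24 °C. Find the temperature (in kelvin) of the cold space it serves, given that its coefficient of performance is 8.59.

T_H = 24 °C → 24 + 273.15 = 297.15 K.
COP_R = T_C/(T_H − T_C) ⇒ T_C = T_H·COP_R/(1 + COP_R) = 297.15 × 8.59/(1 + 8.59) = 266 K.

T_C ≈ 266 K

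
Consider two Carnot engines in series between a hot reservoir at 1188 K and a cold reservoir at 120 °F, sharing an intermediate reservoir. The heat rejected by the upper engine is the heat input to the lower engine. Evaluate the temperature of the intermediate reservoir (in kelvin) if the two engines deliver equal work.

T_m ≈ 755 K

T_C = 120 °F → (120 − 32) × 5/9 = 48.89 °C = 322.04 K.
For reversible stages Q_m = Q_H·(T_m/T_H). Setting W₁ = Q_H(1 − T_m/T_H) equal to W₂ = Q_m(1 − T_C/T_m) = Q_H·(T_m − T_C)/T_H gives T_H − T_m = T_m − T_C, so T_m = (T_H + T_C)/2 = (1188.00 + 322.04)/2 = 755 K.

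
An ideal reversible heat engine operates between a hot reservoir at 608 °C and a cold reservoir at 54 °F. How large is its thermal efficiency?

T_H = 608 °C → 608 + 273.15 = 881.15 K.
T_C = 54 °F → (54 − 32) × 5/9 = 12.22 °C = 285.37 K.
Since the cycle is reversible, η = 1 − T_C/T_H = 1 − 285.37/881.15 = 0.6761.

η ≈ 0.6761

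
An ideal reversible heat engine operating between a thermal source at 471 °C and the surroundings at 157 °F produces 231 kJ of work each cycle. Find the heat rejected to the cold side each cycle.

T_H = 471 °C → 471 + 273.15 = 744.15 K.
T_C = 157 °F → (157 − 32) × 5/9 = 69.44 °C = 342.59 K.
η_rev = 1 − T_C/T_H = 1 − 342.59/744.15 = 0.5396.
Since Q_C/Q_H = T_C/T_H and Q_H = W/η, Q_C = W·T_C/(T_H − T_C) = 231 × 342.59/401.56 = 197 kJ.

Q_C ≈ 197 kJ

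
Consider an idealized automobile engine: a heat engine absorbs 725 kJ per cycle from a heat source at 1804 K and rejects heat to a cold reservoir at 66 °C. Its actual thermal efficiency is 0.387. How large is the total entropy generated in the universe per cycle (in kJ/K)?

T_C = 66 °C → 66 + 273.15 = 339.15 K.
W = η·Q_H = 0.387 × 725 = 280.6 kJ, so Q_C = Q_H − W = 444.4 kJ.
Entropy balance on the reservoirs: −Q_H/T_H = -0.4019 kJ/K, +Q_C/T_C = 1.310 kJ/K.
ΔS_univ = −Q_H/T_H + Q_C/T_C = 0.9085 kJ/K (> 0, since η = 0.387 < η_Carnot = 0.812).

ΔS_univ ≈ 0.9085 kJ/K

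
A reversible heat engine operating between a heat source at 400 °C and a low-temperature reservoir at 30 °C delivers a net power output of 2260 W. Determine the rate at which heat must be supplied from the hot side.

T_H = 400 °C → 400 + 273.15 = 673.15 K.
T_C = 30 °C → 30 + 273.15 = 303.15 K.
Carnot efficiency: η = 1 − T_C/T_H = 1 − 303.15/673.15 = 0.5497.
Q_H = W/η = 2260/0.5497 = 4110 W.

Q̇_H ≈ 4110 W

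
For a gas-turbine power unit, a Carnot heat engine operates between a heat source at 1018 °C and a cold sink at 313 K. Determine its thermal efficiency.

η ≈ 0.758

T_H = 1018 °C → 1018 + 273.15 = 1291.15 K.
The Carnot efficiency is η = 1 − T_C/T_H = 1 − 313.00/1291.15 = 0.758.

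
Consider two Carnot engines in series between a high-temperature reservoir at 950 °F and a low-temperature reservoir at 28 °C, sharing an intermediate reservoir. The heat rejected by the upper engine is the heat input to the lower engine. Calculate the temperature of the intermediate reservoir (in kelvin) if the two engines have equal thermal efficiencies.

T_H = 950 °F → (950 − 32) × 5/9 = 510.00 °C = 783.15 K.
T_C = 28 °C → 28 + 273.15 = 301.15 K.
Equal efficiencies require 1 − T_m/T_H = 1 − T_C/T_m, i.e. T_m/T_H = T_C/T_m, so T_m = √(T_H·T_C) = √(783.15 × 301.15) = 485.6 K.

T_m ≈ 485.6 K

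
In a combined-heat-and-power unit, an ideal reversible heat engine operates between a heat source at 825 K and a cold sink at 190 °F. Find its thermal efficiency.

T_C = 190 °F → (190 − 32) × 5/9 = 87.78 °C = 360.93 K.
Since the cycle is reversible, η = 1 − T_C/T_H = 1 − 360.93/825.00 = 0.563.

η ≈ 0.563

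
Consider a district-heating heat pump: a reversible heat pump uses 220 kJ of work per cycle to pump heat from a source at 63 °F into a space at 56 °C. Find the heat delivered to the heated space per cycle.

T_H = 56 °C → 56 + 273.15 = 329.15 K.
T_C = 63 °F → (63 − 32) × 5/9 = 17.22 °C = 290.37 K.
For a reversible heat pump, COP_HP = T_H/(T_H − T_C) = 329.15/38.78 = 8.4881.
Q_H = COP_HP · W = 8.4881 × 220 = 1867 kJ.

Q_H ≈ 1867 kJ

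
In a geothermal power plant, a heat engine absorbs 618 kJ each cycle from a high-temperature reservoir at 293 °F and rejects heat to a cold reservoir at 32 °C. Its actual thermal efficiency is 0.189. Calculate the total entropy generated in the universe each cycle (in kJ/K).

T_H = 293 °F → (293 − 32) × 5/9 = 145.00 °C = 418.15 K.
T_C = 32 °C → 32 + 273.15 = 305.15 K.
W = η·Q_H = 0.189 × 618 = 116.8 kJ, so Q_C = Q_H − W = 501.2 kJ.
Entropy balance on the reservoirs: −Q_H/T_H = -1.478 kJ/K, +Q_C/T_C = 1.642 kJ/K.
ΔS_univ = −Q_H/T_H + Q_C/T_C = 0.1645 kJ/K (> 0, since η = 0.189 < η_Carnot = 0.270).

ΔS_univ ≈ 0.1645 kJ/K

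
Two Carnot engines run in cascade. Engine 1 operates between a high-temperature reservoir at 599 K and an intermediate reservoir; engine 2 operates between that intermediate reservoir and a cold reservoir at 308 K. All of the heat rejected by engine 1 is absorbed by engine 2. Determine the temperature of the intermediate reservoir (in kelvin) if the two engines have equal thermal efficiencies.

T_m ≈ 430 K

Equal efficiencies require 1 − T_m/T_H = 1 − T_C/T_m, i.e. T_m/T_H = T_C/T_m, so T_m = √(T_H·T_C) = √(599.00 × 308.00) = 430 K.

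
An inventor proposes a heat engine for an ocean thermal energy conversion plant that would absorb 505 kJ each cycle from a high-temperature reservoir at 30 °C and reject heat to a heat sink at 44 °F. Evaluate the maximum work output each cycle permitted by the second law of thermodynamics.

W_max ≈ 38.87 kJ

T_H = 30 °C → 30 + 273.15 = 303.15 K.
T_C = 44 °F → (44 − 32) × 5/9 = 6.67 °C = 279.82 K.
The upper bound on efficiency is η_max = 1 − T_C/T_H = 1 − 279.82/303.15 = 0.0770.
W_max = η_max · Q_H = 0.0770 × 505 = 38.87 kJ.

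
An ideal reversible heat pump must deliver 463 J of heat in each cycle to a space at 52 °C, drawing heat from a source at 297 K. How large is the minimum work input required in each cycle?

W_in ≈ 40.08 J

T_H = 52 °C → 52 + 273.15 = 325.15 K.
Reversible heating COP: COP_HP = T_H/(T_H − T_C) = 325.15/28.15 = 11.5506.
W = Q_H/COP_HP = 463/11.5506 = 40.08 J.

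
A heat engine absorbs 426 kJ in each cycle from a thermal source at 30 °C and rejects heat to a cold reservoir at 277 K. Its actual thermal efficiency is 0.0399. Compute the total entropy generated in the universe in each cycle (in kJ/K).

T_H = 30 °C → 30 + 273.15 = 303.15 K.
W = η·Q_H = 0.0399 × 426 = 17.00 kJ, so Q_C = Q_H − W = 409.0 kJ.
The hot reservoir loses entropy Q_H/T_H = 426/303.15 = 1.405 kJ/K; the cold reservoir gains Q_C/T_C = 409.0/277.00 = 1.477 kJ/K.
ΔS_univ = −Q_H/T_H + Q_C/T_C = 0.07130 kJ/K (> 0, since η = 0.0399 < η_Carnot = 0.086).

ΔS_univ ≈ 0.07130 kJ/K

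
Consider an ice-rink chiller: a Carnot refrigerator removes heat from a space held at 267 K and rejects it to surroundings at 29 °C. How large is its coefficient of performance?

COP_R ≈ 7.60

T_H = 29 °C → 29 + 273.15 = 302.15 K.
For a reversible refrigerator, COP_R = T_C/(T_H − T_C) = 267.00/(302.15 − 267.00) = 7.60.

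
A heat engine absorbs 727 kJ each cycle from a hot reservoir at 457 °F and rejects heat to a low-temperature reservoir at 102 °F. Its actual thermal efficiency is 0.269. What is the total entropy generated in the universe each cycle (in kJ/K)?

ΔS_univ ≈ 0.276 kJ/K

T_H = 457 °F → (457 − 32) × 5/9 = 236.11 °C = 509.26 K.
T_C = 102 °F → (102 − 32) × 5/9 = 38.89 °C = 312.04 K.
W = η·Q_H = 0.269 × 727 = 195.6 kJ, so Q_C = Q_H − W = 531.4 kJ.
The hot reservoir loses entropy Q_H/T_H = 727/509.26 = 1.428 kJ/K; the cold reservoir gains Q_C/T_C = 531.4/312.04 = 1.703 kJ/K.
ΔS_univ = −Q_H/T_H + Q_C/T_C = 0.276 kJ/K (> 0, since η = 0.269 < η_Carnot = 0.387).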